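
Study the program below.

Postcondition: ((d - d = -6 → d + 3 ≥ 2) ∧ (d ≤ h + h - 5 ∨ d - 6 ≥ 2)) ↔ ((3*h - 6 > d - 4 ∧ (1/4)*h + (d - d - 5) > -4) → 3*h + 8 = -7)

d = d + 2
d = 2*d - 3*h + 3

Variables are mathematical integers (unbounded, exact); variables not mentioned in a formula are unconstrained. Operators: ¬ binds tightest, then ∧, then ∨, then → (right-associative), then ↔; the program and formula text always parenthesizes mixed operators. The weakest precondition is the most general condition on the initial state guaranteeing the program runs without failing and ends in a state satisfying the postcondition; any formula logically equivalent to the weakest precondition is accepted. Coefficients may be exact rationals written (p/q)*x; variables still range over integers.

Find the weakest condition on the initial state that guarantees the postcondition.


Working backward. After the program, the postcondition ((d - d = -6 → d + 3 ≥ 2) ∧ (d ≤ h + h - 5 ∨ d - 6 ≥ 2)) ↔ ((3*h - 6 > d - 4 ∧ (1/4)*h + (d - d - 5) > -4) → 3*h + 8 = -7) must hold; in canonical form it is (d ≤ 2*h - 5 ∨ d ≥ 8) ↔ ((3*h > d + 2 ∧ (1/4)*h > 1) → 3*h = -15).
Before d := 2*d - 3*h + 3: (2*d ≤ 5*h - 8 ∨ 2*d ≥ 3*h + 5) ↔ ((6*h > 2*d + 5 ∧ (1/4)*h > 1) → 3*h = -15)
Before d := d + 2: (2*d ≤ 5*h - 12 ∨ 2*d ≥ 3*h + 1) ↔ ((6*h > 2*d + 9 ∧ (1/4)*h > 1) → 3*h = -15)
Answer: WP = (2*d ≤ 5*h - 12 ∨ 2*d ≥ 3*h + 1) ↔ ((6*h > 2*d + 9 ∧ (1/4)*h > 1) → 3*h = -15)


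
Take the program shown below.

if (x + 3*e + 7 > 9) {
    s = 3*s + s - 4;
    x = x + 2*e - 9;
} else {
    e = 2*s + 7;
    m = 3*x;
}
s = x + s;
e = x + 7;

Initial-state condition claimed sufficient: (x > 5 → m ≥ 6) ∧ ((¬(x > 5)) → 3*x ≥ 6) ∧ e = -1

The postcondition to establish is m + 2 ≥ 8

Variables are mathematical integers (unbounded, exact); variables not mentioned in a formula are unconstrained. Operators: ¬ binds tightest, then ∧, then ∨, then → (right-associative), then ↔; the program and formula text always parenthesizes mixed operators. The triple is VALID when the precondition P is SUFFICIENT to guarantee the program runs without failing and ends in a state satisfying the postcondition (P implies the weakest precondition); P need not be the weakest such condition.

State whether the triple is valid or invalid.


Working backward. After the program, the postcondition m + 2 ≥ 8 must hold; in canonical form it is m ≥ 6.
Before e := x + 7: m ≥ 6
Before s := x + s: m ≥ 6
Then branch requires m ≥ 6; else branch requires 3*x ≥ 6.
Before the if: (3*e + x > 2 → m ≥ 6) ∧ ((¬(3*e + x > 2)) → 3*x ≥ 6)
The weakest precondition is (3*e + x > 2 → m ≥ 6) ∧ ((¬(3*e + x > 2)) → 3*x ≥ 6).
Check whether (x > 5 → m ≥ 6) ∧ ((¬(x > 5)) → 3*x ≥ 6) ∧ e = -1 implies it.
Every state satisfying the precondition satisfies the weakest precondition: the implication holds.
Answer: valid


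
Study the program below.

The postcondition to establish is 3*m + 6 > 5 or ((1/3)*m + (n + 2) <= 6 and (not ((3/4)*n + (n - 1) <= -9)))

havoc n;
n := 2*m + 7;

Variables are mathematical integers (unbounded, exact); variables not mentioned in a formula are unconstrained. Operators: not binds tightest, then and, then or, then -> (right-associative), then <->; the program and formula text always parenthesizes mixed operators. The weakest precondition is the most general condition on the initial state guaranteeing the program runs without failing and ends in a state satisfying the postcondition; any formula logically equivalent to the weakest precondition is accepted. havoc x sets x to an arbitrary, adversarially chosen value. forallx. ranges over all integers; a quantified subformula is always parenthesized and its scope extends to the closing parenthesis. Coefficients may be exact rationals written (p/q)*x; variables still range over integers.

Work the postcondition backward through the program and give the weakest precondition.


Working backward. After the program, the postcondition 3*m + 6 > 5 or ((1/3)*m + (n + 2) <= 6 and (not ((3/4)*n + (n - 1) <= -9))) must hold; in canonical form it is 3*m > -1 or ((1/3)*m + n <= 4 and (not ((7/4)*n <= -8))).
Before n := 2*m + 7: 3*m > -1 or ((7/3)*m <= -3 and (not ((7/2)*m <= -81/4)))
Before havoc n: 3*m > -1 or ((7/3)*m <= -3 and (not ((7/2)*m <= -81/4)))
Answer: WP = 3*m > -1 or ((7/3)*m <= -3 and (not ((7/2)*m <= -81/4)))


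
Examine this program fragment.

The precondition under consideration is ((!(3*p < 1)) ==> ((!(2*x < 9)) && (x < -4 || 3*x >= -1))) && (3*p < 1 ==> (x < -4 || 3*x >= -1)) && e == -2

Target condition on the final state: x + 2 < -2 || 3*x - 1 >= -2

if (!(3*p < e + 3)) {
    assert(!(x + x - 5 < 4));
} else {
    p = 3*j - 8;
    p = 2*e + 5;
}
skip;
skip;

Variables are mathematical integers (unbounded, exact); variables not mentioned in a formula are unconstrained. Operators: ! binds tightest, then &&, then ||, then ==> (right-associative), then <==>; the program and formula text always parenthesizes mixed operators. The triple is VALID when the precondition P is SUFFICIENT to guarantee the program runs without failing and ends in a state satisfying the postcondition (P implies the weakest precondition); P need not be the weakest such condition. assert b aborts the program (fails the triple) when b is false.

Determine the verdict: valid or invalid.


Working backward. After the program, the postcondition x + 2 < -2 || 3*x - 1 >= -2 must hold; in canonical form it is x < -4 || 3*x >= -1.
Before skip: x < -4 || 3*x >= -1
Before skip: x < -4 || 3*x >= -1
Then branch requires (!(2*x < 9)) && (x < -4 || 3*x >= -1); else branch requires x < -4 || 3*x >= -1.
Before the if: ((!(3*p < e + 3)) ==> ((!(2*x < 9)) && (x < -4 || 3*x >= -1))) && (3*p < e + 3 ==> (x < -4 || 3*x >= -1))
The weakest precondition is ((!(3*p < e + 3)) ==> ((!(2*x < 9)) && (x < -4 || 3*x >= -1))) && (3*p < e + 3 ==> (x < -4 || 3*x >= -1)).
Check whether ((!(3*p < 1)) ==> ((!(2*x < 9)) && (x < -4 || 3*x >= -1))) && (3*p < 1 ==> (x < -4 || 3*x >= -1)) && e == -2 implies it.
Every state satisfying the precondition satisfies the weakest precondition: the implication holds.
Answer: valid


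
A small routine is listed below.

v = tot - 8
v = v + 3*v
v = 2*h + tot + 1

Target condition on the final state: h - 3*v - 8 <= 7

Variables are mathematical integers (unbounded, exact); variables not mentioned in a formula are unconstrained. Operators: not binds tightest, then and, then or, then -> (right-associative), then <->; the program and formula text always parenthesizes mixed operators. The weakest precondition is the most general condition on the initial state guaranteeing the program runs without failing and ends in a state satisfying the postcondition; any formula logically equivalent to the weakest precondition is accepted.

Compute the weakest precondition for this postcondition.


Working backward. After the program, the postcondition h - 3*v - 8 <= 7 must hold; in canonical form it is h <= 3*v + 15.
Before v := 2*h + tot + 1: 5*h + 3*tot >= -18
Before v := v + 3*v: 5*h + 3*tot >= -18
Before v := tot - 8: 5*h + 3*tot >= -18
Answer: WP = 5*h + 3*tot >= -18


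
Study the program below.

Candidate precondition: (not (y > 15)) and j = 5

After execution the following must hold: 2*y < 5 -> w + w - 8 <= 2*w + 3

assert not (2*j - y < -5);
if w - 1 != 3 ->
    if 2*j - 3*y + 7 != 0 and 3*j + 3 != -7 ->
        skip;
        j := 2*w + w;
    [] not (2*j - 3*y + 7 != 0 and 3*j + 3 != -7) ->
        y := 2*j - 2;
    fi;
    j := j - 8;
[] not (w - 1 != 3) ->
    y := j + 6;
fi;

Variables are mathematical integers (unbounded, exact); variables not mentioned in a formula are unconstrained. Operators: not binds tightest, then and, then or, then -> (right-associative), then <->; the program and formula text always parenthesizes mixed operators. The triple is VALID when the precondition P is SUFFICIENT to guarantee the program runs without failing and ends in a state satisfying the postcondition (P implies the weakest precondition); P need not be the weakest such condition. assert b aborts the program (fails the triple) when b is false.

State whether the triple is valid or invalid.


Working backward. After the program, the postcondition 2*y < 5 -> w + w - 8 <= 2*w + 3 must hold; in canonical form it is true.
Then branch requires true; else branch requires true.
Before the if: true
Before assert not (2*j - y < -5): not (2*j < y - 5)
The weakest precondition is not (2*j < y - 5).
Check whether (not (y > 15)) and j = 5 implies it.
Every state satisfying the precondition satisfies the weakest precondition: the implication holds.
Answer: valid


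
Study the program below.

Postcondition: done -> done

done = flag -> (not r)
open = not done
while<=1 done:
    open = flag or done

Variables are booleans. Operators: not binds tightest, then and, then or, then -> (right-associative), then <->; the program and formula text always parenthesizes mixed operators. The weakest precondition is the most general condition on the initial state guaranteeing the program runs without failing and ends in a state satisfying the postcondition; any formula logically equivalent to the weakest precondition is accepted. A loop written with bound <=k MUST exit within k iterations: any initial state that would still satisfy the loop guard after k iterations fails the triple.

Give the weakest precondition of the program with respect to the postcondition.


Working backward. After the program, the postcondition done -> done must hold; in canonical form it is true.
Before the loop (bound <=1), unroll the exhaustion recursion (WP_0 = exit-now case; WP_j = one more guarded iteration, up to j = 1):
  WP_0: not done
  WP_1: done -> (not done)
So before the loop: done -> (not done)
Before open := not done: done -> (not done)
Before done := flag -> (not r): (flag -> (not r)) -> (not (flag -> (not r)))
Answer: WP = (flag -> (not r)) -> (not (flag -> (not r)))


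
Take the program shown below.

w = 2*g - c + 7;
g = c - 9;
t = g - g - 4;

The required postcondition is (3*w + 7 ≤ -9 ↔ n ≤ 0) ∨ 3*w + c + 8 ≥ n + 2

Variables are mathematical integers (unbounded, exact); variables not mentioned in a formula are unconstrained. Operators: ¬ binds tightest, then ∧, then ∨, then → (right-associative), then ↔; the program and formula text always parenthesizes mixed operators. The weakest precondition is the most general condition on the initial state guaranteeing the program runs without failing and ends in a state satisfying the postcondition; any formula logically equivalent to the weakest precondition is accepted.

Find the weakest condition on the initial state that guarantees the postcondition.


Working backward. After the program, the postcondition (3*w + 7 ≤ -9 ↔ n ≤ 0) ∨ 3*w + c + 8 ≥ n + 2 must hold; in canonical form it is (3*w ≤ -16 ↔ n ≤ 0) ∨ c + 3*w ≥ n - 6.
Before t := g - g - 4: (3*w ≤ -16 ↔ n ≤ 0) ∨ c + 3*w ≥ n - 6
Before g := c - 9: (3*w ≤ -16 ↔ n ≤ 0) ∨ c + 3*w ≥ n - 6
Before w := 2*g - c + 7: (6*g ≤ 3*c - 37 ↔ n ≤ 0) ∨ 6*g ≥ 2*c + n - 27
Answer: WP = (6*g ≤ 3*c - 37 ↔ n ≤ 0) ∨ 6*g ≥ 2*c + n - 27


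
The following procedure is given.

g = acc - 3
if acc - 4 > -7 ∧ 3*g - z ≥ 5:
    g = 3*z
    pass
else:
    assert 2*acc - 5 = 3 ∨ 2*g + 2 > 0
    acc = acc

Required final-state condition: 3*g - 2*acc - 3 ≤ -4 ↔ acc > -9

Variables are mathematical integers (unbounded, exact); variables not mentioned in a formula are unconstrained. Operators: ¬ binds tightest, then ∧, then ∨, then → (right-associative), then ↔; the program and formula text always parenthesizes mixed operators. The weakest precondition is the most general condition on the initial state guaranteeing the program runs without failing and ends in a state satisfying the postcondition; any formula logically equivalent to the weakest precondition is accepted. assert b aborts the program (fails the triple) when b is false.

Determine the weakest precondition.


Working backward. After the program, the postcondition 3*g - 2*acc - 3 ≤ -4 ↔ acc > -9 must hold; in canonical form it is 3*g ≤ 2*acc - 1 ↔ acc > -9.
Then branch requires 9*z ≤ 2*acc - 1 ↔ acc > -9; else branch requires (2*acc = 8 ∨ 2*g > -2) ∧ (3*g ≤ 2*acc - 1 ↔ acc > -9).
Before the if: ((acc > -3 ∧ 3*g ≥ z + 5) → (9*z ≤ 2*acc - 1 ↔ acc > -9)) ∧ ((¬(acc > -3 ∧ 3*g ≥ z + 5)) → ((2*acc = 8 ∨ 2*g > -2) ∧ (3*g ≤ 2*acc - 1 ↔ acc > -9)))
Before g := acc - 3: ((acc > -3 ∧ 3*acc ≥ z + 14) → (9*z ≤ 2*acc - 1 ↔ acc > -9)) ∧ ((¬(acc > -3 ∧ 3*acc ≥ z + 14)) → ((2*acc = 8 ∨ 2*acc > 4) ∧ (acc ≤ 8 ↔ acc > -9)))
Answer: WP = ((acc > -3 ∧ 3*acc ≥ z + 14) → (9*z ≤ 2*acc - 1 ↔ acc > -9)) ∧ ((¬(acc > -3 ∧ 3*acc ≥ z + 14)) → ((2*acc = 8 ∨ 2*acc > 4) ∧ (acc ≤ 8 ↔ acc > -9)))


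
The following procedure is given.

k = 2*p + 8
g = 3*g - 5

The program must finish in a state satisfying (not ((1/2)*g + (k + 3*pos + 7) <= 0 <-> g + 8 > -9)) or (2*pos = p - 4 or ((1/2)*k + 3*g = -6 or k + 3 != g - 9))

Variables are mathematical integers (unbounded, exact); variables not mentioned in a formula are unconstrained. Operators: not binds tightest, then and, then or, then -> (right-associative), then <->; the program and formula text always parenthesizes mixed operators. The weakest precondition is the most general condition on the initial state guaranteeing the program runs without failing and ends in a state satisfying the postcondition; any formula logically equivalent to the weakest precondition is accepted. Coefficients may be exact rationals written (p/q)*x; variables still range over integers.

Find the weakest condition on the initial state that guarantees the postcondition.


Working backward. After the program, the postcondition (not ((1/2)*g + (k + 3*pos + 7) <= 0 <-> g + 8 > -9)) or (2*pos = p - 4 or ((1/2)*k + 3*g = -6 or k + 3 != g - 9)) must hold; in canonical form it is (not ((1/2)*g + k + 3*pos <= -7 <-> g > -17)) or 2*pos = p - 4 or 3*g + (1/2)*k = -6 or k != g - 12.
Before g := 3*g - 5: (not ((3/2)*g + k + 3*pos <= -9/2 <-> 3*g > -12)) or 2*pos = p - 4 or 9*g + (1/2)*k = 9 or k != 3*g - 17
Before k := 2*p + 8: (not ((3/2)*g + 2*p + 3*pos <= -25/2 <-> 3*g > -12)) or 2*pos = p - 4 or 9*g + p = 5 or 2*p != 3*g - 25
Answer: WP = (not ((3/2)*g + 2*p + 3*pos <= -25/2 <-> 3*g > -12)) or 2*pos = p - 4 or 9*g + p = 5 or 2*p != 3*g - 25


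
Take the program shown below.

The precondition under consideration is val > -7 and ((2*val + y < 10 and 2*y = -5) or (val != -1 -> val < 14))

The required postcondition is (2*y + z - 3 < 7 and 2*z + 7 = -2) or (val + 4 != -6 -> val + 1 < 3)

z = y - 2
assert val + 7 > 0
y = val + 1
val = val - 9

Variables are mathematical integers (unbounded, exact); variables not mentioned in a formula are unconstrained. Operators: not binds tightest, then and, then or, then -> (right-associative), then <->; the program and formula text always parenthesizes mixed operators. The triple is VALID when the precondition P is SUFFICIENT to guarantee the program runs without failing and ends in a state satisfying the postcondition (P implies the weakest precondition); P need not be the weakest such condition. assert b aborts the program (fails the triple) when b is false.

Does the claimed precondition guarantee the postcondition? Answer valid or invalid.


Working backward. After the program, the postcondition (2*y + z - 3 < 7 and 2*z + 7 = -2) or (val + 4 != -6 -> val + 1 < 3) must hold; in canonical form it is (2*y + z < 10 and 2*z = -9) or (val != -10 -> val < 2).
Before val := val - 9: (2*y + z < 10 and 2*z = -9) or (val != -1 -> val < 11)
Before y := val + 1: (2*val + z < 8 and 2*z = -9) or (val != -1 -> val < 11)
Before assert val + 7 > 0: val > -7 and ((2*val + z < 8 and 2*z = -9) or (val != -1 -> val < 11))
Before z := y - 2: val > -7 and ((2*val + y < 10 and 2*y = -5) or (val != -1 -> val < 11))
The weakest precondition is val > -7 and ((2*val + y < 10 and 2*y = -5) or (val != -1 -> val < 11)).
Check whether val > -7 and ((2*val + y < 10 and 2*y = -5) or (val != -1 -> val < 14)) implies it.
Countermodel: at the initial state val = 11, y = 0, the precondition holds but the weakest precondition fails.
Answer: invalid


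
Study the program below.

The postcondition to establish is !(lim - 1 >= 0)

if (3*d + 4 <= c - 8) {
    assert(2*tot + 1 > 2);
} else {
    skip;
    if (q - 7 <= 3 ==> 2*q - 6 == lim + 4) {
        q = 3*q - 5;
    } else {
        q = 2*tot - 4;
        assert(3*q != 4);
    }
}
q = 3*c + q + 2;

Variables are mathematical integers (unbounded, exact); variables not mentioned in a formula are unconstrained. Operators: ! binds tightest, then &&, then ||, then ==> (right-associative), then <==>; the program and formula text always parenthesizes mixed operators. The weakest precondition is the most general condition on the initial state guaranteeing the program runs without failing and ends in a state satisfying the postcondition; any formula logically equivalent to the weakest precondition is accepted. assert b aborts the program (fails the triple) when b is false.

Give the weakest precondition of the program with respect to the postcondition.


Working backward. After the program, the postcondition !(lim - 1 >= 0) must hold; in canonical form it is !(lim >= 1).
Before q := 3*c + q + 2: !(lim >= 1)
Then branch requires 2*tot > 1 && (!(lim >= 1)); else branch requires ((q <= 10 ==> 2*q == lim + 10) ==> (!(lim >= 1))) && ((!(q <= 10 ==> 2*q == lim + 10)) ==> (6*tot != 16 && (!(lim >= 1)))).
Before the if: (3*d <= c - 12 ==> (2*tot > 1 && (!(lim >= 1)))) && ((!(3*d <= c - 12)) ==> (((q <= 10 ==> 2*q == lim + 10) ==> (!(lim >= 1))) && ((!(q <= 10 ==> 2*q == lim + 10)) ==> (6*tot != 16 && (!(lim >= 1))))))
Answer: WP = (3*d <= c - 12 ==> (2*tot > 1 && (!(lim >= 1)))) && ((!(3*d <= c - 12)) ==> (((q <= 10 ==> 2*q == lim + 10) ==> (!(lim >= 1))) && ((!(q <= 10 ==> 2*q == lim + 10)) ==> (6*tot != 16 && (!(lim >= 1))))))


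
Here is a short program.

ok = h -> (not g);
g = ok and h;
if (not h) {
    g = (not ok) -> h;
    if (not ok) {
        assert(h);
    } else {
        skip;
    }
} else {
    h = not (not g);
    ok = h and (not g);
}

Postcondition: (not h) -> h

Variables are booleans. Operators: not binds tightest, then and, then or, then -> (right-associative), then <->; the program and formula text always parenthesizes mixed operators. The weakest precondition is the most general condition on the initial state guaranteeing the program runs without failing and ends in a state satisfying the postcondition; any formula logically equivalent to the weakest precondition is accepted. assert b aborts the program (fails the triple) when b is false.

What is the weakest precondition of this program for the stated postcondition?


Working backward. After the program, (not h) -> h must hold.
Then branch requires ((not ok) -> (h and ((not h) -> h))) and (ok -> ((not h) -> h)); else branch requires (not g) -> g.
Before the if: ((not h) -> (((not ok) -> (h and ((not h) -> h))) and (ok -> ((not h) -> h)))) and (h -> ((not g) -> g))
Before g := ok and h: ((not h) -> (((not ok) -> (h and ((not h) -> h))) and (ok -> ((not h) -> h)))) and (h -> ((not (ok and h)) -> (ok and h)))
Before ok := h -> (not g): ((not h) -> (((not (h -> (not g))) -> (h and ((not h) -> h))) and ((h -> (not g)) -> ((not h) -> h)))) and (h -> ((not ((h -> (not g)) and h)) -> ((h -> (not g)) and h)))
Answer: WP = ((not h) -> (((not (h -> (not g))) -> (h and ((not h) -> h))) and ((h -> (not g)) -> ((not h) -> h)))) and (h -> ((not ((h -> (not g)) and h)) -> ((h -> (not g)) and h)))


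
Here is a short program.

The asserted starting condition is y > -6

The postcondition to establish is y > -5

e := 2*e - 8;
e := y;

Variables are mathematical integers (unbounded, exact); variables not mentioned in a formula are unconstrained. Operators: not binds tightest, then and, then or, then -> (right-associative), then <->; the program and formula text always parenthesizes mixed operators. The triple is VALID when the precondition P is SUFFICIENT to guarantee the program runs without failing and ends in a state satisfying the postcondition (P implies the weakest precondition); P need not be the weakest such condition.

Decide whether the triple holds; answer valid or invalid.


Working backward. After the program, y > -5 must hold.
Before e := y: y > -5
Before e := 2*e - 8: y > -5
The weakest precondition is y > -5.
Check whether y > -6 implies it.
Countermodel: at the initial state y = -5, the precondition holds but the weakest precondition fails.
Answer: invalid


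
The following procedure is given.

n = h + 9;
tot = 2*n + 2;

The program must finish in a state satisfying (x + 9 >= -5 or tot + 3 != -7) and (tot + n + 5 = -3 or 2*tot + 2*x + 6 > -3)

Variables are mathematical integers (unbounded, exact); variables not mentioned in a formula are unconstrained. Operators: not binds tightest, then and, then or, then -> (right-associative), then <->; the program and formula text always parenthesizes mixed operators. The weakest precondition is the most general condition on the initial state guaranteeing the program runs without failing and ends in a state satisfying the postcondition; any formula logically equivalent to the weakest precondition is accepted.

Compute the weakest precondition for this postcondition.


Working backward. After the program, the postcondition (x + 9 >= -5 or tot + 3 != -7) and (tot + n + 5 = -3 or 2*tot + 2*x + 6 > -3) must hold; in canonical form it is (x >= -14 or tot != -10) and (n + tot = -8 or 2*tot + 2*x > -9).
Before tot := 2*n + 2: (x >= -14 or 2*n != -12) and (3*n = -10 or 4*n + 2*x > -13)
Before n := h + 9: (x >= -14 or 2*h != -30) and (3*h = -37 or 4*h + 2*x > -49)
Answer: WP = (x >= -14 or 2*h != -30) and (3*h = -37 or 4*h + 2*x > -49)


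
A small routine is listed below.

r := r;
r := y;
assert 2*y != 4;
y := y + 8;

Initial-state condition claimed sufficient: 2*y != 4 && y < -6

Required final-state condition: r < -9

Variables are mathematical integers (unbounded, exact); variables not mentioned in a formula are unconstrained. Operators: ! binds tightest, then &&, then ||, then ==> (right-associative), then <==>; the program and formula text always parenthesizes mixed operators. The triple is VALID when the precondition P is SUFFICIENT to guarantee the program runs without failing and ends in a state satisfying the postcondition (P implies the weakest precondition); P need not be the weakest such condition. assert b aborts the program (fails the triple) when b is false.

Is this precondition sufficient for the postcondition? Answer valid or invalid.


Working backward. After the program, r < -9 must hold.
Before y := y + 8: r < -9
Before assert 2*y != 4: 2*y != 4 && r < -9
Before r := y: 2*y != 4 && y < -9
Before r := r: 2*y != 4 && y < -9
The weakest precondition is 2*y != 4 && y < -9.
Check whether 2*y != 4 && y < -6 implies it.
Countermodel: at the initial state y = -9, the precondition holds but the weakest precondition fails.
Answer: invalid


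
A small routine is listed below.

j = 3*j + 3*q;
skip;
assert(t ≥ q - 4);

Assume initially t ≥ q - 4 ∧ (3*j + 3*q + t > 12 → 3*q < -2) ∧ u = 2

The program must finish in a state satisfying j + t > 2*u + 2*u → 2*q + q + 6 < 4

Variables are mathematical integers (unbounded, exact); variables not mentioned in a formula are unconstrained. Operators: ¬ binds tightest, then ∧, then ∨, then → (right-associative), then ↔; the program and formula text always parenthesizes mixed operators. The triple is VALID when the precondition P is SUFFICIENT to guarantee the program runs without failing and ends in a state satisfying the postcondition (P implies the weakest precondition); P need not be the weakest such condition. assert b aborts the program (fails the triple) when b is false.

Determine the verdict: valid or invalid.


Working backward. After the program, the postcondition j + t > 2*u + 2*u → 2*q + q + 6 < 4 must hold; in canonical form it is j + t > 4*u → 3*q < -2.
Before assert t ≥ q - 4: t ≥ q - 4 ∧ (j + t > 4*u → 3*q < -2)
Before skip: t ≥ q - 4 ∧ (j + t > 4*u → 3*q < -2)
Before j := 3*j + 3*q: t ≥ q - 4 ∧ (3*j + 3*q + t > 4*u → 3*q < -2)
The weakest precondition is t ≥ q - 4 ∧ (3*j + 3*q + t > 4*u → 3*q < -2).
Check whether t ≥ q - 4 ∧ (3*j + 3*q + t > 12 → 3*q < -2) ∧ u = 2 implies it.
Countermodel: at the initial state j = 3, q = 0, t = 0, u = 2, the precondition holds but the weakest precondition fails.
Answer: invalid


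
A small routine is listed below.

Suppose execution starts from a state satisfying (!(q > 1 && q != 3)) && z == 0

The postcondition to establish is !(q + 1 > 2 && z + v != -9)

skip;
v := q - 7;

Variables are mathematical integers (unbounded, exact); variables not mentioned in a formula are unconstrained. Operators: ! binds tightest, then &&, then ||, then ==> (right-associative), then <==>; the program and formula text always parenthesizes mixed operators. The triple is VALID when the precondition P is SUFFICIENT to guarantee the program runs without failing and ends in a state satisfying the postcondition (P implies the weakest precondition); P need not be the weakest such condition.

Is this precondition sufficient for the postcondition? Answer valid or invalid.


Working backward. After the program, the postcondition !(q + 1 > 2 && z + v != -9) must hold; in canonical form it is !(q > 1 && v + z != -9).
Before v := q - 7: !(q > 1 && q + z != -2)
Before skip: !(q > 1 && q + z != -2)
The weakest precondition is !(q > 1 && q + z != -2).
Check whether (!(q > 1 && q != 3)) && z == 0 implies it.
Countermodel: at the initial state q = 3, z = 0, the precondition holds but the weakest precondition fails.
Answer: invalid


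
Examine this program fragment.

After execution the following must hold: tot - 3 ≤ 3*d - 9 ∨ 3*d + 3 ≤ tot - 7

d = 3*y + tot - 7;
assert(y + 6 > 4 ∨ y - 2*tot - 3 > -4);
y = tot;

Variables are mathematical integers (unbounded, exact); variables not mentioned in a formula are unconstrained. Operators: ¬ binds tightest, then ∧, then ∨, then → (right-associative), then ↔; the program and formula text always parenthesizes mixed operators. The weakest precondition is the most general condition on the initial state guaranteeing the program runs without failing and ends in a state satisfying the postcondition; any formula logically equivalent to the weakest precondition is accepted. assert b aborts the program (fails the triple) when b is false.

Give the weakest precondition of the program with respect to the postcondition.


Working backward. After the program, the postcondition tot - 3 ≤ 3*d - 9 ∨ 3*d + 3 ≤ tot - 7 must hold; in canonical form it is tot ≤ 3*d - 6 ∨ 3*d ≤ tot - 10.
Before y := tot: tot ≤ 3*d - 6 ∨ 3*d ≤ tot - 10
Before assert y + 6 > 4 ∨ y - 2*tot - 3 > -4: (y > -2 ∨ y > 2*tot - 1) ∧ (tot ≤ 3*d - 6 ∨ 3*d ≤ tot - 10)
Before d := 3*y + tot - 7: (y > -2 ∨ y > 2*tot - 1) ∧ (2*tot + 9*y ≥ 27 ∨ 2*tot + 9*y ≤ 11)
Answer: WP = (y > -2 ∨ y > 2*tot - 1) ∧ (2*tot + 9*y ≥ 27 ∨ 2*tot + 9*y ≤ 11)


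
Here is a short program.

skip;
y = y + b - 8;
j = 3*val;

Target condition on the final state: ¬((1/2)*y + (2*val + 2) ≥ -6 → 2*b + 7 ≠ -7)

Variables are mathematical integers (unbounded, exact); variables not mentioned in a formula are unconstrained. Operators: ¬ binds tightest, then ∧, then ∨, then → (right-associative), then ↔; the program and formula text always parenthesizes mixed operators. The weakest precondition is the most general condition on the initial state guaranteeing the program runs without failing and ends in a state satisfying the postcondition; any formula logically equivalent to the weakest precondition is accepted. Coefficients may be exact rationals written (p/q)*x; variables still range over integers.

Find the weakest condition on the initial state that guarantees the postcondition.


Working backward. After the program, the postcondition ¬((1/2)*y + (2*val + 2) ≥ -6 → 2*b + 7 ≠ -7) must hold; in canonical form it is ¬(2*val + (1/2)*y ≥ -8 → 2*b ≠ -14).
Before j := 3*val: ¬(2*val + (1/2)*y ≥ -8 → 2*b ≠ -14)
Before y := y + b - 8: ¬((1/2)*b + 2*val + (1/2)*y ≥ -4 → 2*b ≠ -14)
Before skip: ¬((1/2)*b + 2*val + (1/2)*y ≥ -4 → 2*b ≠ -14)
Answer: WP = ¬((1/2)*b + 2*val + (1/2)*y ≥ -4 → 2*b ≠ -14)


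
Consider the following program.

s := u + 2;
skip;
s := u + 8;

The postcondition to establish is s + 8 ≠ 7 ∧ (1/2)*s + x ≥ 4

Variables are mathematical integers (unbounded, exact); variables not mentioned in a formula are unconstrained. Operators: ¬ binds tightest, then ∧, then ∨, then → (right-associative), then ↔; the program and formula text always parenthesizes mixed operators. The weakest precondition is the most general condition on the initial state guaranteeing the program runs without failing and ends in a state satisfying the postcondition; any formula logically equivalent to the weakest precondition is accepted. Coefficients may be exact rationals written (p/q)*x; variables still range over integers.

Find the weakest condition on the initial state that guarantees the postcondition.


Working backward. After the program, the postcondition s + 8 ≠ 7 ∧ (1/2)*s + x ≥ 4 must hold; in canonical form it is s ≠ -1 ∧ (1/2)*s + x ≥ 4.
Before s := u + 8: u ≠ -9 ∧ (1/2)*u + x ≥ 0
Before skip: u ≠ -9 ∧ (1/2)*u + x ≥ 0
Before s := u + 2: u ≠ -9 ∧ (1/2)*u + x ≥ 0
Answer: WP = u ≠ -9 ∧ (1/2)*u + x ≥ 0


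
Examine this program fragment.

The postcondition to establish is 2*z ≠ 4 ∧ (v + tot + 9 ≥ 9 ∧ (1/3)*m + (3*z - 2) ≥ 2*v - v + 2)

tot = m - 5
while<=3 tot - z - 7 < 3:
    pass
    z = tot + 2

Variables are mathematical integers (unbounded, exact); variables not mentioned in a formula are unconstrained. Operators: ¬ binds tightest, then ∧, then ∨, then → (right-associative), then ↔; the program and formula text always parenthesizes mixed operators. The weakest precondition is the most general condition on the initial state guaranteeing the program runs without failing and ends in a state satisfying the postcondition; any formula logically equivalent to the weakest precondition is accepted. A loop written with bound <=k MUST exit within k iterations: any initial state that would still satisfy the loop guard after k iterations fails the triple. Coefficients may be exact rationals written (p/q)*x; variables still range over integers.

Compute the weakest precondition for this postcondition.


Working backward. After the program, the postcondition 2*z ≠ 4 ∧ (v + tot + 9 ≥ 9 ∧ (1/3)*m + (3*z - 2) ≥ 2*v - v + 2) must hold; in canonical form it is 2*z ≠ 4 ∧ tot + v ≥ 0 ∧ (1/3)*m + 3*z ≥ v + 4.
Before the loop (bound <=3), unroll the exhaustion recursion (WP_0 = exit-now case; WP_j = one more guarded iteration, up to j = 3):
  WP_0: (¬(tot < z + 10)) ∧ 2*z ≠ 4 ∧ tot + v ≥ 0 ∧ (1/3)*m + 3*z ≥ v + 4
  WP_1: (¬(tot < z + 10)) ∧ ((¬(tot < z + 10)) → (2*z ≠ 4 ∧ tot + v ≥ 0 ∧ (1/3)*m + 3*z ≥ v + 4))
  WP_2: (¬(tot < z + 10)) ∧ ((¬(tot < z + 10)) → (2*z ≠ 4 ∧ tot + v ≥ 0 ∧ (1/3)*m + 3*z ≥ v + 4))
  WP_3: (¬(tot < z + 10)) ∧ ((¬(tot < z + 10)) → (2*z ≠ 4 ∧ tot + v ≥ 0 ∧ (1/3)*m + 3*z ≥ v + 4))
So before the loop: (¬(tot < z + 10)) ∧ ((¬(tot < z + 10)) → (2*z ≠ 4 ∧ tot + v ≥ 0 ∧ (1/3)*m + 3*z ≥ v + 4))
Before tot := m - 5: (¬(m < z + 15)) ∧ ((¬(m < z + 15)) → (2*z ≠ 4 ∧ m + v ≥ 5 ∧ (1/3)*m + 3*z ≥ v + 4))
Answer: WP = (¬(m < z + 15)) ∧ ((¬(m < z + 15)) → (2*z ≠ 4 ∧ m + v ≥ 5 ∧ (1/3)*m + 3*z ≥ v + 4))


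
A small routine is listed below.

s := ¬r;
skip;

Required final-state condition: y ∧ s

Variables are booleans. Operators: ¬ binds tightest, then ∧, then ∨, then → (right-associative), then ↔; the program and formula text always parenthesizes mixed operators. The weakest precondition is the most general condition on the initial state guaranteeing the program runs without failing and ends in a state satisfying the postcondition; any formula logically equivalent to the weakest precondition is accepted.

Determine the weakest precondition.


Working backward. After the program, y ∧ s must hold.
Before skip: y ∧ s
Before s := ¬r: y ∧ (¬r)
Answer: WP = y ∧ (¬r)


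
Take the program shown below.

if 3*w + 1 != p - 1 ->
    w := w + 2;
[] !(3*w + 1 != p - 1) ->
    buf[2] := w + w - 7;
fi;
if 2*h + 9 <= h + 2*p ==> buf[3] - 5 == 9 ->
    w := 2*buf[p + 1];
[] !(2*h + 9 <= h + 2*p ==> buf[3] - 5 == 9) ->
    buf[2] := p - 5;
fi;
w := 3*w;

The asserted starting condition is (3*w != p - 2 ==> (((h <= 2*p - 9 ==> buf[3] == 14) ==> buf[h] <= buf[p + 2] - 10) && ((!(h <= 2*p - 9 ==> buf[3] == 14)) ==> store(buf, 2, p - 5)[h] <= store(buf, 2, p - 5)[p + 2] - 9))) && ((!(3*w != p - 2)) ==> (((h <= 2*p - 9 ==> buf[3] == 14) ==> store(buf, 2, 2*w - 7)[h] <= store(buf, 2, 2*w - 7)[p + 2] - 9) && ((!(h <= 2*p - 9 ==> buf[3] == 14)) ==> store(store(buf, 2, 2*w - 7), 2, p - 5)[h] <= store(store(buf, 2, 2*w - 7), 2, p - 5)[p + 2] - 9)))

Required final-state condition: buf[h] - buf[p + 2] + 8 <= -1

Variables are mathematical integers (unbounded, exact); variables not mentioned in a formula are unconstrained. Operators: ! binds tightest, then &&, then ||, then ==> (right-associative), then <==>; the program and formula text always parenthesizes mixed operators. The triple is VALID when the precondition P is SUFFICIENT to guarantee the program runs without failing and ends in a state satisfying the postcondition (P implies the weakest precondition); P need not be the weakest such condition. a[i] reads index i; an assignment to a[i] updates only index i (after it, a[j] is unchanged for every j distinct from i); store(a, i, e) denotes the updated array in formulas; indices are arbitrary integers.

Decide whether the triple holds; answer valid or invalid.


Working backward. After the program, the postcondition buf[h] - buf[p + 2] + 8 <= -1 must hold; in canonical form it is buf[h] <= buf[p + 2] - 9.
Before w := 3*w: buf[h] <= buf[p + 2] - 9
Then branch requires buf[h] <= buf[p + 2] - 9; else branch requires store(buf, 2, p - 5)[h] <= store(buf, 2, p - 5)[p + 2] - 9.
Before the if: ((h <= 2*p - 9 ==> buf[3] == 14) ==> buf[h] <= buf[p + 2] - 9) && ((!(h <= 2*p - 9 ==> buf[3] == 14)) ==> store(buf, 2, p - 5)[h] <= store(buf, 2, p - 5)[p + 2] - 9)
Then branch requires ((h <= 2*p - 9 ==> buf[3] == 14) ==> buf[h] <= buf[p + 2] - 9) && ((!(h <= 2*p - 9 ==> buf[3] == 14)) ==> store(buf, 2, p - 5)[h] <= store(buf, 2, p - 5)[p + 2] - 9); else branch requires ((h <= 2*p - 9 ==> buf[3] == 14) ==> store(buf, 2, 2*w - 7)[h] <= store(buf, 2, 2*w - 7)[p + 2] - 9) && ((!(h <= 2*p - 9 ==> buf[3] == 14)) ==> store(store(buf, 2, 2*w - 7), 2, p - 5)[h] <= store(store(buf, 2, 2*w - 7), 2, p - 5)[p + 2] - 9).
Before the if: (3*w != p - 2 ==> (((h <= 2*p - 9 ==> buf[3] == 14) ==> buf[h] <= buf[p + 2] - 9) && ((!(h <= 2*p - 9 ==> buf[3] == 14)) ==> store(buf, 2, p - 5)[h] <= store(buf, 2, p - 5)[p + 2] - 9))) && ((!(3*w != p - 2)) ==> (((h <= 2*p - 9 ==> buf[3] == 14) ==> store(buf, 2, 2*w - 7)[h] <= store(buf, 2, 2*w - 7)[p + 2] - 9) && ((!(h <= 2*p - 9 ==> buf[3] == 14)) ==> store(store(buf, 2, 2*w - 7), 2, p - 5)[h] <= store(store(buf, 2, 2*w - 7), 2, p - 5)[p + 2] - 9)))
The weakest precondition is (3*w != p - 2 ==> (((h <= 2*p - 9 ==> buf[3] == 14) ==> buf[h] <= buf[p + 2] - 9) && ((!(h <= 2*p - 9 ==> buf[3] == 14)) ==> store(buf, 2, p - 5)[h] <= store(buf, 2, p - 5)[p + 2] - 9))) && ((!(3*w != p - 2)) ==> (((h <= 2*p - 9 ==> buf[3] == 14) ==> store(buf, 2, 2*w - 7)[h] <= store(buf, 2, 2*w - 7)[p + 2] - 9) && ((!(h <= 2*p - 9 ==> buf[3] == 14)) ==> store(store(buf, 2, 2*w - 7), 2, p - 5)[h] <= store(store(buf, 2, 2*w - 7), 2, p - 5)[p + 2] - 9))).
Check whether (3*w != p - 2 ==> (((h <= 2*p - 9 ==> buf[3] == 14) ==> buf[h] <= buf[p + 2] - 10) && ((!(h <= 2*p - 9 ==> buf[3] == 14)) ==> store(buf, 2, p - 5)[h] <= store(buf, 2, p - 5)[p + 2] - 9))) && ((!(3*w != p - 2)) ==> (((h <= 2*p - 9 ==> buf[3] == 14) ==> store(buf, 2, 2*w - 7)[h] <= store(buf, 2, 2*w - 7)[p + 2] - 9) && ((!(h <= 2*p - 9 ==> buf[3] == 14)) ==> store(store(buf, 2, 2*w - 7), 2, p - 5)[h] <= store(store(buf, 2, 2*w - 7), 2, p - 5)[p + 2] - 9))) implies it.
Every state satisfying the precondition satisfies the weakest precondition: the implication holds.
Answer: valid


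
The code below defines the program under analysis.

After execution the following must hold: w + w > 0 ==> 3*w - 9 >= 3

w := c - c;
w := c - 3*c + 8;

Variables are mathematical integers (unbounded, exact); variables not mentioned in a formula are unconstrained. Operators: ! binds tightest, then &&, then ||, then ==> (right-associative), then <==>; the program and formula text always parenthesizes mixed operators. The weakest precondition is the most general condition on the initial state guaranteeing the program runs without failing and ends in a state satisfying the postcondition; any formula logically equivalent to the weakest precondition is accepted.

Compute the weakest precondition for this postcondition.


Working backward. After the program, the postcondition w + w > 0 ==> 3*w - 9 >= 3 must hold; in canonical form it is 2*w > 0 ==> 3*w >= 12.
Before w := c - 3*c + 8: 4*c < 16 ==> 6*c <= 12
Before w := c - c: 4*c < 16 ==> 6*c <= 12
Answer: WP = 4*c < 16 ==> 6*c <= 12


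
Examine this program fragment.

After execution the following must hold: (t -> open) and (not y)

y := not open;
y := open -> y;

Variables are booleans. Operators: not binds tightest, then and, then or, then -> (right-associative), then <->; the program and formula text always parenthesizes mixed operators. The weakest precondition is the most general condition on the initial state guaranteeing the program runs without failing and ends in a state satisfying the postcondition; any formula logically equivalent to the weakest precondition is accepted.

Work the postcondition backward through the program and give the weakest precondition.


Working backward. After the program, (t -> open) and (not y) must hold.
Before y := open -> y: (t -> open) and (not (open -> y))
Before y := not open: (t -> open) and (not (open -> (not open)))
Answer: WP = (t -> open) and (not (open -> (not open)))


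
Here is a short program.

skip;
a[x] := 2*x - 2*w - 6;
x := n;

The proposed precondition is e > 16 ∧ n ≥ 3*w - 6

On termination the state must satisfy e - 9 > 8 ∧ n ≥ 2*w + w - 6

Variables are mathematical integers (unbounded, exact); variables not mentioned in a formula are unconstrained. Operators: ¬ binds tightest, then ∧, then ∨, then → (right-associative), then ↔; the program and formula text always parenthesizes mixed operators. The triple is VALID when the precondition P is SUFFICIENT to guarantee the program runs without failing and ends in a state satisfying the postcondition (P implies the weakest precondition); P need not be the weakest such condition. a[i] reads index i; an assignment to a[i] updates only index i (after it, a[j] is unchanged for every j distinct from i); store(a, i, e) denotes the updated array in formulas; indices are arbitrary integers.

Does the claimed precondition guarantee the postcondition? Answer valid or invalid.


Working backward. After the program, the postcondition e - 9 > 8 ∧ n ≥ 2*w + w - 6 must hold; in canonical form it is e > 17 ∧ n ≥ 3*w - 6.
Before x := n: e > 17 ∧ n ≥ 3*w - 6
Before a[x] := 2*x - 2*w - 6: e > 17 ∧ n ≥ 3*w - 6
Before skip: e > 17 ∧ n ≥ 3*w - 6
The weakest precondition is e > 17 ∧ n ≥ 3*w - 6.
Check whether e > 16 ∧ n ≥ 3*w - 6 implies it.
Countermodel: at the initial state e = 17, n = -6, w = 0, the precondition holds but the weakest precondition fails.
Answer: invalid


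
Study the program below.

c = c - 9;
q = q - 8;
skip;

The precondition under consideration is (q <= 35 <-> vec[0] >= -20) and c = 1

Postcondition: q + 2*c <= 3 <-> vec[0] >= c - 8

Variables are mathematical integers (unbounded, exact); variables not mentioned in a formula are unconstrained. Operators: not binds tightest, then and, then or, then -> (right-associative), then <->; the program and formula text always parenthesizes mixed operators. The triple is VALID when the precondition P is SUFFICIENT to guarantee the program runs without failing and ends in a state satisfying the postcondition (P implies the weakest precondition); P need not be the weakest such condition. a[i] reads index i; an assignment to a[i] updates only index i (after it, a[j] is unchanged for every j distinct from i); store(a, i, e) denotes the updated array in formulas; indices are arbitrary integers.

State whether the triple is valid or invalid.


Working backward. After the program, the postcondition q + 2*c <= 3 <-> vec[0] >= c - 8 must hold; in canonical form it is 2*c + q <= 3 <-> vec[0] >= c - 8.
Before skip: 2*c + q <= 3 <-> vec[0] >= c - 8
Before q := q - 8: 2*c + q <= 11 <-> vec[0] >= c - 8
Before c := c - 9: 2*c + q <= 29 <-> vec[0] >= c - 17
The weakest precondition is 2*c + q <= 29 <-> vec[0] >= c - 17.
Check whether (q <= 35 <-> vec[0] >= -20) and c = 1 implies it.
Countermodel: at the initial state c = 1, q = 0, vec = {[0] = -17, elsewhere -17}, the precondition holds but the weakest precondition fails.
Answer: invalid
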